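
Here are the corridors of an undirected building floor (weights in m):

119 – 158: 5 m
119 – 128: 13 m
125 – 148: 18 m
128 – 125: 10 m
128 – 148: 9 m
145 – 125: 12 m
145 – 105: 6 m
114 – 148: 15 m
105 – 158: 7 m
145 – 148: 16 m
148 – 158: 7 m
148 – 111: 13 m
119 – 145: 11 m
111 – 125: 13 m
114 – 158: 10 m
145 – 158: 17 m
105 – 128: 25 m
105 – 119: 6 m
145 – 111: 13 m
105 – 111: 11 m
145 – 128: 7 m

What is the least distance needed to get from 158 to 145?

Enumerating some paths:
158 - 105 - 145: 7+6 = 13
158 - 119 - 145: 5+11 = 16
Cheapest is 158 - 105 - 145 at 13 m.

13 m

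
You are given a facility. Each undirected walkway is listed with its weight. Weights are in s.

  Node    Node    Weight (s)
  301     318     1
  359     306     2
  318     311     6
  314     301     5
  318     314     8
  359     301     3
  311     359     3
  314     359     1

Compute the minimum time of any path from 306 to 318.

6 s

Shortest distances from 306:
306: 0
359: 2  (via 306)
314: 3  (via 359)
311: 5  (via 359)
301: 5  (via 359)
318: 6  (via 301)
Shortest route: 306–359–301–318 = 6 s.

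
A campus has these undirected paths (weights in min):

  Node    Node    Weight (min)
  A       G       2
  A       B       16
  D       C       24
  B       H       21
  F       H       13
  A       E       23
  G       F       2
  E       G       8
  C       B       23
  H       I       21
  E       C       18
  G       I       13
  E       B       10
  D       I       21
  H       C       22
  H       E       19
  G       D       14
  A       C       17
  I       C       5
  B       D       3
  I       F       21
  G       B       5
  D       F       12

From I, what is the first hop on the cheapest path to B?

G

Compare a few routes:
I–D–B: 21+3 = 24
I–G–B: 13+5 = 18
Cheapest is I–G–B at 18 min.
So from I the first move is to G.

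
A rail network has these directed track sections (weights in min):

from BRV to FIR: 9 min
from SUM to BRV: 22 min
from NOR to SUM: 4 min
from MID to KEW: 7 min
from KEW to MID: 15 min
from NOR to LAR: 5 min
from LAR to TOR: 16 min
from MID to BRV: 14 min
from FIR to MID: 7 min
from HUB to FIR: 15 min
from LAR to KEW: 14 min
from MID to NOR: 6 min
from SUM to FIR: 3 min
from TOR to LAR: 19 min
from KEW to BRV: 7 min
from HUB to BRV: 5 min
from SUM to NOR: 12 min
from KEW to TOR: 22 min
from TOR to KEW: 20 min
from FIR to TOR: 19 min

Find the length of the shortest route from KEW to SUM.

Settle nodes by increasing distance from KEW:
KEW: 0
BRV: 7  (via KEW)
MID: 15  (via KEW)
FIR: 16  (via BRV)
NOR: 21  (via MID)
TOR: 22  (via KEW)
SUM: 25  (via NOR)
Shortest route: KEW → MID → NOR → SUM = 25 min.

25 min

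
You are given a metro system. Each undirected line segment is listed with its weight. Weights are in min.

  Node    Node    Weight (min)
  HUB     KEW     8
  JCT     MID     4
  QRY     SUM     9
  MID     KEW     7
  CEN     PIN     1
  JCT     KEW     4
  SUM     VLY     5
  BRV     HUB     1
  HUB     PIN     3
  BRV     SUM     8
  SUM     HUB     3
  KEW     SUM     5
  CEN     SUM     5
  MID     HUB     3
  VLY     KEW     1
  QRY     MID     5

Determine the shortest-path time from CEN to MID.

7 min

Settle nodes by increasing distance from CEN:
CEN: 0
PIN: 1  (via CEN)
HUB: 4  (via PIN)
SUM: 5  (via CEN)
BRV: 5  (via HUB)
MID: 7  (via HUB)
Shortest route: CEN–PIN–HUB–MID = 7 min.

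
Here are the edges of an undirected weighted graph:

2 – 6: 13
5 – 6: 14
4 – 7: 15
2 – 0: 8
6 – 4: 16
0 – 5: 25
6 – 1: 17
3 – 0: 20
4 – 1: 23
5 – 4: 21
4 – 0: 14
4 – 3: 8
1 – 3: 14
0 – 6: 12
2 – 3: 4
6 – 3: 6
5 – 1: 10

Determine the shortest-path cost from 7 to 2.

27

Candidate routes:
7 → 4 → 0 → 2: 15+14+8 = 37
7 → 4 → 6 → 3 → 2: 15+16+6+4 = 41
7 → 4 → 3 → 2: 15+8+4 = 27
Cheapest is 7 → 4 → 3 → 2 at 27.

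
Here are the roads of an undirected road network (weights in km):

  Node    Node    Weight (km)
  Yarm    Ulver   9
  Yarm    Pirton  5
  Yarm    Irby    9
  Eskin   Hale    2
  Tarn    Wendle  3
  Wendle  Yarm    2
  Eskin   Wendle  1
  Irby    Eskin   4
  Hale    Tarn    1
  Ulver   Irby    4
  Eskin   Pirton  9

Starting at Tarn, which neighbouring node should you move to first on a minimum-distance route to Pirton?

Enumerating some paths:
Tarn → Hale → Eskin → Wendle → Yarm → Pirton: 1+2+1+2+5 = 11
Tarn → Wendle → Yarm → Pirton: 3+2+5 = 10
Tarn → Hale → Eskin → Pirton: 1+2+9 = 12
Cheapest is Tarn → Wendle → Yarm → Pirton at 10 km.
So from Tarn the first move is to Wendle.

Wendle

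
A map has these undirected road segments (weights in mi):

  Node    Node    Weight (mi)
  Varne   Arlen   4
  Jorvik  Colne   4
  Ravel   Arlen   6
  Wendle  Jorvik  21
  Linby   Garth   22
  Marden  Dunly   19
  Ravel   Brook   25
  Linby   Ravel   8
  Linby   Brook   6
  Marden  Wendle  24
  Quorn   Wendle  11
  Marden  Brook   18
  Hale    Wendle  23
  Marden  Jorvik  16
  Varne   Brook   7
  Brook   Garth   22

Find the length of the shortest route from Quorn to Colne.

36 mi

Compare a few routes:
Quorn → Wendle → Jorvik → Colne: 11+21+4 = 36
Quorn → Wendle → Marden → Jorvik → Colne: 11+24+16+4 = 55
The minimum is 36 mi via Quorn → Wendle → Jorvik → Colne.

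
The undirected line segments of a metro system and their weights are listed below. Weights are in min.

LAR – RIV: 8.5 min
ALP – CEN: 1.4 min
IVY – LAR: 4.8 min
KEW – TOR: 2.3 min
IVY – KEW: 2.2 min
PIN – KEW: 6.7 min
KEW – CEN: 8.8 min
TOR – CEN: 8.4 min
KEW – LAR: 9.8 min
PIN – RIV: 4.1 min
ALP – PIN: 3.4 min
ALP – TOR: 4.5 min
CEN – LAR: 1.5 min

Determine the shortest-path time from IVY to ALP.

Running Dijkstra from IVY:
IVY: 0
KEW: 2.2  (via IVY)
TOR: 4.5  (via KEW)
LAR: 4.8  (via IVY)
CEN: 6.3  (via LAR)
ALP: 7.7  (via CEN)
Shortest route: IVY → LAR → CEN → ALP = 7.7 min.

7.7 min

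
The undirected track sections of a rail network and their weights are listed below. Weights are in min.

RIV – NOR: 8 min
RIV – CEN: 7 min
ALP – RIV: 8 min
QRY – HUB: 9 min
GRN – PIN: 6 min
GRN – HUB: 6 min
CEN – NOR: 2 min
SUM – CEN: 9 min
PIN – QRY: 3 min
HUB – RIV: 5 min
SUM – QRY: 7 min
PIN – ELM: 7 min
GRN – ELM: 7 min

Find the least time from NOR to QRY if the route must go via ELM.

36 min

Best NOR to ELM: NOR → RIV → HUB → GRN → ELM costing 26
Shortest ELM→QRY: ELM → PIN → QRY = 10
Total via ELM: 26 + 10 = 36 min.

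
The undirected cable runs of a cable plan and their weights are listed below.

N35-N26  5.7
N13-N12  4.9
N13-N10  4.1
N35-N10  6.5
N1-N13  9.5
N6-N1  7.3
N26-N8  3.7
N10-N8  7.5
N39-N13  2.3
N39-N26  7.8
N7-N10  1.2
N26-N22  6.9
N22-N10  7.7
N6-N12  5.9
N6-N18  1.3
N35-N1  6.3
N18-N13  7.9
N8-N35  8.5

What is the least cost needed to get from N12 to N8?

Enumerating some paths:
N12–N13–N10–N8: 4.9+4.1+7.5 = 16.5
N12–N13–N10–N35–N26–N8: 4.9+4.1+6.5+5.7+3.7 = 24.9
N12–N13–N10–N35–N8: 4.9+4.1+6.5+8.5 = 24
N12–N13–N39–N26–N8: 4.9+2.3+7.8+3.7 = 18.7
Cheapest is N12–N13–N10–N8 at 16.5.

16.5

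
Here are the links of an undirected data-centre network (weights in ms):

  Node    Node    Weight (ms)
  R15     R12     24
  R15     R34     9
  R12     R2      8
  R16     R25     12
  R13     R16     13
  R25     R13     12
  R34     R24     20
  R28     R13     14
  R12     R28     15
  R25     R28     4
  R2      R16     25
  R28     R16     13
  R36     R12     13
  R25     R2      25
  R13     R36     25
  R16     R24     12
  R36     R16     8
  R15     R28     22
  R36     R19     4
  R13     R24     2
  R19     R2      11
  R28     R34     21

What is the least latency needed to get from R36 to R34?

40 ms

Compare a few routes:
R36 → R16 → R24 → R34: 8+12+20 = 40
R36 → R16 → R25 → R28 → R34: 8+12+4+21 = 45
R36 → R16 → R13 → R24 → R34: 8+13+2+20 = 43
R36 → R16 → R28 → R34: 8+13+21 = 42
The minimum is 40 ms via R36 → R16 → R24 → R34.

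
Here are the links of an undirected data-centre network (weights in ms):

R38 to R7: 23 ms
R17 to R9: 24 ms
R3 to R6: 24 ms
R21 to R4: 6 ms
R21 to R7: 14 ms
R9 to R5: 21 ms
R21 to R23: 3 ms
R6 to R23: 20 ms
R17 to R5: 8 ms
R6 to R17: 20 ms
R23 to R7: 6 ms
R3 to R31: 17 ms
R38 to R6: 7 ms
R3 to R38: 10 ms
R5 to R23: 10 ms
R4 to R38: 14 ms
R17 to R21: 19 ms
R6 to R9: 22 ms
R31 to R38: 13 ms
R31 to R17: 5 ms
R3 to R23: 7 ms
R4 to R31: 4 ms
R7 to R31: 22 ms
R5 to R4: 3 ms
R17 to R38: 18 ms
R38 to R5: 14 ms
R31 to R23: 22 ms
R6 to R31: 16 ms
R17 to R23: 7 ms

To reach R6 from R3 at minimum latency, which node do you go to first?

R38

Candidate routes:
R3–R23–R6: 7+20 = 27
R3–R38–R6: 10+7 = 17
R3–R31–R6: 17+16 = 33
R3–R6: 24 = 24
The minimum is 17 ms via R3–R38–R6.
So from R3 the first move is to R38.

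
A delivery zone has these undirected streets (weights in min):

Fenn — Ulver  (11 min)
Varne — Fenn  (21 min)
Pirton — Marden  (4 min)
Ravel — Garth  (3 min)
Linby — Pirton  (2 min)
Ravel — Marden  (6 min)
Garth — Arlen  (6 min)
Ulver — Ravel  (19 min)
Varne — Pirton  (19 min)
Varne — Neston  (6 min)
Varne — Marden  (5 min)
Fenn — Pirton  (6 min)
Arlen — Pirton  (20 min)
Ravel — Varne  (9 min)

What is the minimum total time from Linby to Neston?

Shortest distances from Linby:
Linby: 0
Pirton: 2  (via Linby)
Marden: 6  (via Pirton)
Fenn: 8  (via Pirton)
Varne: 11  (via Marden)
Ravel: 12  (via Marden)
Garth: 15  (via Ravel)
Neston: 17  (via Varne)
Shortest route: Linby–Pirton–Marden–Varne–Neston = 17 min.

17 min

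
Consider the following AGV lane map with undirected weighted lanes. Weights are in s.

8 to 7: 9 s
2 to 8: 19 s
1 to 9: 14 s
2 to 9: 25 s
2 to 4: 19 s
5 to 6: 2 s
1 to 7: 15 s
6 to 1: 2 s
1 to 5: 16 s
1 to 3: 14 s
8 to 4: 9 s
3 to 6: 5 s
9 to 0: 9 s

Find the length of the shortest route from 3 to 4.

Shortest distances from 3:
3: 0
6: 5  (via 3)
1: 7  (via 6)
5: 7  (via 6)
9: 21  (via 1)
7: 22  (via 1)
0: 30  (via 9)
8: 31  (via 7)
4: 40  (via 8)
Shortest route: 3 → 6 → 1 → 7 → 8 → 4 = 40 s.

40 s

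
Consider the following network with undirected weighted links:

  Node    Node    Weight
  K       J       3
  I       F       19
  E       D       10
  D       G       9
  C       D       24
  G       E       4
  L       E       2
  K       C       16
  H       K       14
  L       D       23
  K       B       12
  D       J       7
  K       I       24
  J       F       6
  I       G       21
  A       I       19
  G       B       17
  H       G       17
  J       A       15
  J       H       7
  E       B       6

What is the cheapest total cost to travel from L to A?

Candidate routes:
L - E - G - D - J - A: 2+4+9+7+15 = 37
L - E - D - J - A: 2+10+7+15 = 34
Cheapest is L - E - D - J - A at 34.

34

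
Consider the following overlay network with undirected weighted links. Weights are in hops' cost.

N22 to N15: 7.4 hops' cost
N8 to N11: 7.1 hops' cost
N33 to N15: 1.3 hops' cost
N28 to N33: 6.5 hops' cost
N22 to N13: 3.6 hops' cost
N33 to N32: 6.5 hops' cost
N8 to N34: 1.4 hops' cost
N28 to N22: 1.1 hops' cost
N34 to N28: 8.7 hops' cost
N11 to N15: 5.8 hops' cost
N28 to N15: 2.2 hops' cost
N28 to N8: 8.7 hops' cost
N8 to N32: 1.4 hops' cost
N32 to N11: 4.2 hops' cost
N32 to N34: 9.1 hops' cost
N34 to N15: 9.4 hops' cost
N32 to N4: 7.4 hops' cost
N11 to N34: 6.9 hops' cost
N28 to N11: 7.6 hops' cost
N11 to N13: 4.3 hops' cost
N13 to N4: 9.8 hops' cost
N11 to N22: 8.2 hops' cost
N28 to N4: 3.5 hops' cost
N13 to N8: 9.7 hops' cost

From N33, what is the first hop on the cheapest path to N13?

N15

Enumerating some paths:
N33–N28–N22–N13: 6.5+1.1+3.6 = 11.2
N33–N15–N28–N22–N13: 1.3+2.2+1.1+3.6 = 8.2
The minimum is 8.2 hops' cost via N33–N15–N28–N22–N13.
So from N33 the first move is to N15.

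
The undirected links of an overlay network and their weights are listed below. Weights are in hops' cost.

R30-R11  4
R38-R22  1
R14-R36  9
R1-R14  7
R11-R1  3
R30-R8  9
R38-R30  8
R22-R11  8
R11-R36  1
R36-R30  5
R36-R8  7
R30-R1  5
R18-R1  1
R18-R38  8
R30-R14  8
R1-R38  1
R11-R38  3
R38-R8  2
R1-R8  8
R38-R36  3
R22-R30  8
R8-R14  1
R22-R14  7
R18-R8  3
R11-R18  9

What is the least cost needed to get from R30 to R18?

6 hops' cost

Compare a few routes:
R30–R11–R38–R1–R18: 4+3+1+1 = 9
R30–R1–R18: 5+1 = 6
R30–R11–R36–R38–R1–R18: 4+1+3+1+1 = 10
R30–R11–R1–R18: 4+3+1 = 8
The minimum is 6 hops' cost via R30–R1–R18.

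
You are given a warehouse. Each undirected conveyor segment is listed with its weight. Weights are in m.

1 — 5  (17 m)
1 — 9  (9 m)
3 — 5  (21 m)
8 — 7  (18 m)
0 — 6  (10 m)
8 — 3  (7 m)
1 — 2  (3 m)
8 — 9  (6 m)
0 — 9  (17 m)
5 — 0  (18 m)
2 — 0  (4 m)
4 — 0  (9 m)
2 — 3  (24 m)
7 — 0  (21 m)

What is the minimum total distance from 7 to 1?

28 m

Candidate routes:
7 - 0 - 2 - 1: 21+4+3 = 28
7 - 8 - 9 - 1: 18+6+9 = 33
Cheapest is 7 - 0 - 2 - 1 at 28 m.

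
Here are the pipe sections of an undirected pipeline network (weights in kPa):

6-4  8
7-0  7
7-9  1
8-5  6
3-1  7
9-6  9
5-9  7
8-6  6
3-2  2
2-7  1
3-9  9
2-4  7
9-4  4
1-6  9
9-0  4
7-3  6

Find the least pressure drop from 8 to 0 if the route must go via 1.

Best 8 to 1: 8 → 6 → 1 costing 15
Shortest 1→0: 1 → 3 → 2 → 7 → 9 → 0 = 15
Total via 1: 15 + 15 = 30 kPa.

30 kPa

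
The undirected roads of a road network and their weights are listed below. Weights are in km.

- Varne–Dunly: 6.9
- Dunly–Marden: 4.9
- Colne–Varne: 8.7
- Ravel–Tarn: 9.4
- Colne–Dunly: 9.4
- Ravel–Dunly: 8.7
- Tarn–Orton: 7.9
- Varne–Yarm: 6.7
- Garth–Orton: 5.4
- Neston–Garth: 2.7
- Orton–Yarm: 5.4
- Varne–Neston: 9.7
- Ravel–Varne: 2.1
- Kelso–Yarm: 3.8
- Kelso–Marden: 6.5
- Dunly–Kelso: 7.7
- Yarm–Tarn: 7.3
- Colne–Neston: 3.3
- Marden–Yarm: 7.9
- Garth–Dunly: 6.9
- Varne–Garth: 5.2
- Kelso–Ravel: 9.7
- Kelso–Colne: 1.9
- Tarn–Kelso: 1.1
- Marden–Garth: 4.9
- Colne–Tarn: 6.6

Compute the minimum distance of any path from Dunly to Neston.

9.6 km

Candidate routes:
Dunly → Kelso → Colne → Neston: 7.7+1.9+3.3 = 12.9
Dunly → Marden → Garth → Neston: 4.9+4.9+2.7 = 12.5
Dunly → Garth → Neston: 6.9+2.7 = 9.6
Dunly → Colne → Neston: 9.4+3.3 = 12.7
Cheapest is Dunly → Garth → Neston at 9.6 km.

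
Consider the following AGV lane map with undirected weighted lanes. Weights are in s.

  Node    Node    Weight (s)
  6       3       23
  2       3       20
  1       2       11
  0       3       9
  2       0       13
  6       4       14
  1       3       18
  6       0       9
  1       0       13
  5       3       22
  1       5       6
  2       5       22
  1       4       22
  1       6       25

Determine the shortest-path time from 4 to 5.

28 s

Shortest distances from 4:
4: 0
6: 14  (via 4)
1: 22  (via 4)
0: 23  (via 6)
5: 28  (via 1)
Shortest route: 4 → 1 → 5 = 28 s.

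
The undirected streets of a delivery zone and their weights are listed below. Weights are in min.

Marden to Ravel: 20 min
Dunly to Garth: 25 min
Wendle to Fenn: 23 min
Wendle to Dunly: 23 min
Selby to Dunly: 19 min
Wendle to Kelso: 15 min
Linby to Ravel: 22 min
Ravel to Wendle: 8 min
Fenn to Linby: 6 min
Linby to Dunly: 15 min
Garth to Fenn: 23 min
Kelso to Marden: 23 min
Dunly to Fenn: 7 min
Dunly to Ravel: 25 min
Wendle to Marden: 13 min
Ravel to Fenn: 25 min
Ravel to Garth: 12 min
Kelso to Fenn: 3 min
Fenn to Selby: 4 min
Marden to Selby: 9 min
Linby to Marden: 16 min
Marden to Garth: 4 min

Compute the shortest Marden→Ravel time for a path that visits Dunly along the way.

Shortest Marden→Dunly: Marden → Selby → Fenn → Dunly = 20
Best Dunly to Ravel: Dunly → Ravel costing 25
Total via Dunly: 20 + 25 = 45 min.

45 min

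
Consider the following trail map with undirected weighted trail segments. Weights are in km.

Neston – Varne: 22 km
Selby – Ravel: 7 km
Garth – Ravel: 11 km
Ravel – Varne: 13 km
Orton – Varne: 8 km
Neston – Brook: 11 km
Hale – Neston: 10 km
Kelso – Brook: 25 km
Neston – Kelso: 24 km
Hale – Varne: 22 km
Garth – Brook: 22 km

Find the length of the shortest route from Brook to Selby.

Settle nodes by increasing distance from Brook:
Brook: 0
Neston: 11  (via Brook)
Hale: 21  (via Neston)
Garth: 22  (via Brook)
Kelso: 25  (via Brook)
Ravel: 33  (via Garth)
Varne: 33  (via Neston)
Selby: 40  (via Ravel)
Shortest route: Brook–Garth–Ravel–Selby = 40 km.

40 km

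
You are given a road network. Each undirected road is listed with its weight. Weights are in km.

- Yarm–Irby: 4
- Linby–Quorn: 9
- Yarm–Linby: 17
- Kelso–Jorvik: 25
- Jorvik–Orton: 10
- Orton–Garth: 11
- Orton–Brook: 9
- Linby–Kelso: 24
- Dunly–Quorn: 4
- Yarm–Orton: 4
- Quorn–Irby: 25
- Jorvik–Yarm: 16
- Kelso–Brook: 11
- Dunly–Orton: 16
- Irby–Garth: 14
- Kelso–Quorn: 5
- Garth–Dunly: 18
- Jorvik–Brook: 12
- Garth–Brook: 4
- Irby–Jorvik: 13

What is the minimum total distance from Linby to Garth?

29 km

Settle nodes by increasing distance from Linby:
Linby: 0
Quorn: 9  (via Linby)
Dunly: 13  (via Quorn)
Kelso: 14  (via Quorn)
Yarm: 17  (via Linby)
Irby: 21  (via Yarm)
Orton: 21  (via Yarm)
Brook: 25  (via Kelso)
Garth: 29  (via Brook)
Shortest route: Linby → Quorn → Kelso → Brook → Garth = 29 km.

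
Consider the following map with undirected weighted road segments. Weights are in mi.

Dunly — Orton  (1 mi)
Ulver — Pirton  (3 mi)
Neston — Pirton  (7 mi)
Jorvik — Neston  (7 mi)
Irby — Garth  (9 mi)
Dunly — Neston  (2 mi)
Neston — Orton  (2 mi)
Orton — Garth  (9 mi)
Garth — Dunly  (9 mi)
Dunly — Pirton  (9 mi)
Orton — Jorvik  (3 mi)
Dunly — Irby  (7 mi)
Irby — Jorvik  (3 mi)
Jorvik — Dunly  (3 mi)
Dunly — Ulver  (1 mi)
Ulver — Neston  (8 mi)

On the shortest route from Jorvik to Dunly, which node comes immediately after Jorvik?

Dunly

Compare a few routes:
Jorvik → Orton → Dunly: 3+1 = 4
Jorvik → Dunly: 3 = 3
Cheapest is Jorvik → Dunly at 3 mi.
So from Jorvik the first move is to Dunly.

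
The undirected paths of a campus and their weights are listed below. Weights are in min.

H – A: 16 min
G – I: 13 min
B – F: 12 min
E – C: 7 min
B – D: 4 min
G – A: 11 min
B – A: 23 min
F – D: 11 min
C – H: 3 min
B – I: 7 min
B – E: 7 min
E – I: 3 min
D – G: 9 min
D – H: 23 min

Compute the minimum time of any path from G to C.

23 min

Compare a few routes:
G–I–E–C: 13+3+7 = 23
G–D–B–E–C: 9+4+7+7 = 27
The minimum is 23 min via G–I–E–C.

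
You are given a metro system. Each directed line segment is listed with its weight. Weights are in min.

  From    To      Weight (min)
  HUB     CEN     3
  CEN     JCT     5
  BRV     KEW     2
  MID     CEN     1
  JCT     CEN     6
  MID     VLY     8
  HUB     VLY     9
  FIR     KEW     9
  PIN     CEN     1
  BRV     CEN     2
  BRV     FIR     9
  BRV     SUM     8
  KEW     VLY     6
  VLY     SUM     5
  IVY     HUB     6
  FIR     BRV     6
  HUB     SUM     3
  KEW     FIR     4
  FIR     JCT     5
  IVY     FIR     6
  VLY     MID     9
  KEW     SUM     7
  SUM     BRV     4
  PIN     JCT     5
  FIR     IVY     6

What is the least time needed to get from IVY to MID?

Settle nodes by increasing distance from IVY:
IVY: 0
HUB: 6  (via IVY)
FIR: 6  (via IVY)
CEN: 9  (via HUB)
SUM: 9  (via HUB)
JCT: 11  (via FIR)
BRV: 12  (via FIR)
KEW: 14  (via BRV)
VLY: 15  (via HUB)
MID: 24  (via VLY)
Shortest route: IVY–HUB–VLY–MID = 24 min.

24 min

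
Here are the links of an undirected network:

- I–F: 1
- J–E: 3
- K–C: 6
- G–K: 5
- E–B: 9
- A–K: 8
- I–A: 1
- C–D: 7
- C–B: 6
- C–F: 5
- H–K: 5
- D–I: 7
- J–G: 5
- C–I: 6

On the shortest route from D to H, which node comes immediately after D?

C

Enumerating some paths:
D → I → C → K → H: 7+6+6+5 = 24
D → I → A → K → H: 7+1+8+5 = 21
D → C → K → H: 7+6+5 = 18
The minimum is 18 via D → C → K → H.
So from D the first move is to C.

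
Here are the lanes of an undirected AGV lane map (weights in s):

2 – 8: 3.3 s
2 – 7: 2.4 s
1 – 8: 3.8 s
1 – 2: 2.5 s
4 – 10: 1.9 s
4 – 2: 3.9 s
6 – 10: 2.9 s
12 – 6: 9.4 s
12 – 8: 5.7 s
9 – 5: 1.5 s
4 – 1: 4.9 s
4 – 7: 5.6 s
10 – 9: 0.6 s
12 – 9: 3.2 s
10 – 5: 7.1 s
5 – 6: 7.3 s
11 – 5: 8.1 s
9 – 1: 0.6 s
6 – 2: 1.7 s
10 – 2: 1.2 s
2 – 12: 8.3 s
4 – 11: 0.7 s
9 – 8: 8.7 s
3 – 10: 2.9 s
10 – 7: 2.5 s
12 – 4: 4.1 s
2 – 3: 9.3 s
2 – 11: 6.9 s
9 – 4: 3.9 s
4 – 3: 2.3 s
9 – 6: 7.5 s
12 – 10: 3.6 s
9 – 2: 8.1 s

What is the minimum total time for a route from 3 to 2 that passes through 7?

Best 3 to 7: 3–10–7 costing 5.4
Shortest 7→2: 7–2 = 2.4
Total via 7: 5.4 + 2.4 = 7.8 s.

7.8 s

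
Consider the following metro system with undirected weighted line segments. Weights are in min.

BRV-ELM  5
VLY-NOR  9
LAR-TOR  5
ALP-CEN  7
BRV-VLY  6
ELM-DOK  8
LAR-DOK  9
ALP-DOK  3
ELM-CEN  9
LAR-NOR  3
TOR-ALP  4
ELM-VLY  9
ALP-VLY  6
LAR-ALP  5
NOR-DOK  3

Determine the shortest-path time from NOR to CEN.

13 min

Compare a few routes:
NOR → LAR → ALP → CEN: 3+5+7 = 15
NOR → DOK → ALP → CEN: 3+3+7 = 13
The minimum is 13 min via NOR → DOK → ALP → CEN.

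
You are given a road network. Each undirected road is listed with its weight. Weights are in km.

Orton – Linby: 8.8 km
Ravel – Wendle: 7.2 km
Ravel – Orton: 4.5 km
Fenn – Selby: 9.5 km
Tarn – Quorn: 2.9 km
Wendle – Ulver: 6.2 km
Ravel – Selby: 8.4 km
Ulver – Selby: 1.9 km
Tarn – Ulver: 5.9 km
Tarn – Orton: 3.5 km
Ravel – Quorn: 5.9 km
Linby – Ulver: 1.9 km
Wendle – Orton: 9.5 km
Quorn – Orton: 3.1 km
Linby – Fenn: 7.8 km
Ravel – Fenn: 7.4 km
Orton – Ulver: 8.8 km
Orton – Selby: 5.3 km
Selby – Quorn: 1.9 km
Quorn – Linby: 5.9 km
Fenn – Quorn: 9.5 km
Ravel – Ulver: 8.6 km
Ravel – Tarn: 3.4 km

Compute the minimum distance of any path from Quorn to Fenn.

Running Dijkstra from Quorn:
Quorn: 0
Selby: 1.9  (via Quorn)
Tarn: 2.9  (via Quorn)
Orton: 3.1  (via Quorn)
Ulver: 3.8  (via Selby)
Linby: 5.7  (via Ulver)
Ravel: 5.9  (via Quorn)
Fenn: 9.5  (via Quorn)
Shortest route: Quorn → Fenn = 9.5 km.

9.5 km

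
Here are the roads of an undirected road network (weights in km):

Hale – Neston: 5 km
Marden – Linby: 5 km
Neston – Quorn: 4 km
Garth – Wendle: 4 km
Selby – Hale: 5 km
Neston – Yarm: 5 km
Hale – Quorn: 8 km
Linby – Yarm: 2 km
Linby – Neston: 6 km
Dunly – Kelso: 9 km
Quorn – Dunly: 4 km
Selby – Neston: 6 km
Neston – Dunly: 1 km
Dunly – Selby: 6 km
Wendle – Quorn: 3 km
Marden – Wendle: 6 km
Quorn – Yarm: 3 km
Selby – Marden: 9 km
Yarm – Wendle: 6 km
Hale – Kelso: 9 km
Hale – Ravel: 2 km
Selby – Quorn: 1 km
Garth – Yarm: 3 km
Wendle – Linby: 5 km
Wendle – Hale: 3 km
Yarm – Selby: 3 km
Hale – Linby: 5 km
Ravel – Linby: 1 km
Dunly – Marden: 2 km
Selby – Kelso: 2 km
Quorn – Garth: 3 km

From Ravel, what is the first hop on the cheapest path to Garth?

Compare a few routes:
Ravel → Linby → Yarm → Garth: 1+2+3 = 6
Ravel → Hale → Wendle → Garth: 2+3+4 = 9
The minimum is 6 km via Ravel → Linby → Yarm → Garth.
So from Ravel the first move is to Linby.

Linby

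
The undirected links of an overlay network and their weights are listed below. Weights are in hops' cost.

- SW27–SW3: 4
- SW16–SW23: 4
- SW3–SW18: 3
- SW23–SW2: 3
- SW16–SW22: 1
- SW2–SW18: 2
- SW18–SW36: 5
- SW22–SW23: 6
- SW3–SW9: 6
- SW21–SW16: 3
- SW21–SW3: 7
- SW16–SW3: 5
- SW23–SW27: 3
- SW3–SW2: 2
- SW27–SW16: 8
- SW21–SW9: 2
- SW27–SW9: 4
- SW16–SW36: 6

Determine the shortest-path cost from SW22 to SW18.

Shortest distances from SW22:
SW22: 0
SW16: 1  (via SW22)
SW21: 4  (via SW16)
SW23: 5  (via SW16)
SW9: 6  (via SW21)
SW3: 6  (via SW16)
SW36: 7  (via SW16)
SW27: 8  (via SW23)
SW2: 8  (via SW23)
SW18: 9  (via SW3)
Shortest route: SW22 → SW16 → SW3 → SW18 = 9 hops' cost.

9 hops' cost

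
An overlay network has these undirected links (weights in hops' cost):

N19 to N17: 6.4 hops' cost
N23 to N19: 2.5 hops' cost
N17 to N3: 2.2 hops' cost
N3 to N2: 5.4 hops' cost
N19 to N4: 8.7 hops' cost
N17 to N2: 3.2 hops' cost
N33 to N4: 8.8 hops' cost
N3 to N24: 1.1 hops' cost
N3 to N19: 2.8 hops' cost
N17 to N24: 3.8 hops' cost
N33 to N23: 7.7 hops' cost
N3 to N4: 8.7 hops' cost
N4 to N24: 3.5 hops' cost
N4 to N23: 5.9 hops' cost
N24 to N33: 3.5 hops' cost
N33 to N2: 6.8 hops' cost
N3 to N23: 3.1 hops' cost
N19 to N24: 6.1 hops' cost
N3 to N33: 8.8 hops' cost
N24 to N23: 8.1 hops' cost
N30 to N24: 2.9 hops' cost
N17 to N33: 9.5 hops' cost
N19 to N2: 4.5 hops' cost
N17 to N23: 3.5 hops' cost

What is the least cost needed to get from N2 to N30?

9.4 hops' cost

Settle nodes by increasing distance from N2:
N2: 0
N17: 3.2  (via N2)
N19: 4.5  (via N2)
N3: 5.4  (via N2)
N24: 6.5  (via N3)
N23: 6.7  (via N17)
N33: 6.8  (via N2)
N30: 9.4  (via N24)
Shortest route: N2 → N3 → N24 → N30 = 9.4 hops' cost.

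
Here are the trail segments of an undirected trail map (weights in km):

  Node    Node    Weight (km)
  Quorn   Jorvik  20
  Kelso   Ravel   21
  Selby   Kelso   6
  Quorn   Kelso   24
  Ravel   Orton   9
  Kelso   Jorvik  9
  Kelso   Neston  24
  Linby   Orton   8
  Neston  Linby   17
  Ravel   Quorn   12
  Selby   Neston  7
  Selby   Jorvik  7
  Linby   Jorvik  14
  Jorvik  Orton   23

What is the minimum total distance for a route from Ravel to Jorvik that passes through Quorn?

Shortest Ravel→Quorn: Ravel–Quorn = 12
Best Quorn to Jorvik: Quorn–Jorvik costing 20
Total via Quorn: 12 + 20 = 32 km.

32 km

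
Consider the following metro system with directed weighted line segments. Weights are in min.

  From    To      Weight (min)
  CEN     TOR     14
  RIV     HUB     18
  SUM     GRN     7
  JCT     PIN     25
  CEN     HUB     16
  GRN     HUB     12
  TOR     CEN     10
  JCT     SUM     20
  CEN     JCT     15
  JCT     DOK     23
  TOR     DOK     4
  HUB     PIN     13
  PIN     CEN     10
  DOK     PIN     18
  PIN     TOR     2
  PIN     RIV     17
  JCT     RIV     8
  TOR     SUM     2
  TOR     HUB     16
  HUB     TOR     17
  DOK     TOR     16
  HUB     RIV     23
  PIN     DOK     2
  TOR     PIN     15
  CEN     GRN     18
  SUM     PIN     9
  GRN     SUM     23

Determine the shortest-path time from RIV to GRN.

Settle nodes by increasing distance from RIV:
RIV: 0
HUB: 18  (via RIV)
PIN: 31  (via HUB)
TOR: 33  (via PIN)
DOK: 33  (via PIN)
SUM: 35  (via TOR)
CEN: 41  (via PIN)
GRN: 42  (via SUM)
Shortest route: RIV–HUB–PIN–TOR–SUM–GRN = 42 min.

42 min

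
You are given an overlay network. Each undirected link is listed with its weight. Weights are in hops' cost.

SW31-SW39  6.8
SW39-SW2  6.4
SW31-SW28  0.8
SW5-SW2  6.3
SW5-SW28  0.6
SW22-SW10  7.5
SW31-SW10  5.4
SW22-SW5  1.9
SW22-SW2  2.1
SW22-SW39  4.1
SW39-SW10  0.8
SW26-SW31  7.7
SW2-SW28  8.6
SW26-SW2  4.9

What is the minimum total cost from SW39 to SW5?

Candidate routes:
SW39 - SW22 - SW5: 4.1+1.9 = 6
SW39 - SW10 - SW31 - SW28 - SW5: 0.8+5.4+0.8+0.6 = 7.6
Cheapest is SW39 - SW22 - SW5 at 6 hops' cost.

6 hops' cost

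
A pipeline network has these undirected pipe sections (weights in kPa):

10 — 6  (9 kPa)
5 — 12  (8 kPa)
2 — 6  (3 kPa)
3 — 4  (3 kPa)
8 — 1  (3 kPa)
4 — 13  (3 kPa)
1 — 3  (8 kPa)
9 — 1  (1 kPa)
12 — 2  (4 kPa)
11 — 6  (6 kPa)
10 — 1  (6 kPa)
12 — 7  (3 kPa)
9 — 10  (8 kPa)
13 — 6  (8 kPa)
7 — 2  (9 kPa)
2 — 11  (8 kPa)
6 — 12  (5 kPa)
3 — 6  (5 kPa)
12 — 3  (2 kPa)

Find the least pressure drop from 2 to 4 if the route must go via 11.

22 kPa

Shortest 2→11: 2 → 11 = 8
Best 11 to 4: 11 → 6 → 3 → 4 costing 14
Total via 11: 8 + 14 = 22 kPa.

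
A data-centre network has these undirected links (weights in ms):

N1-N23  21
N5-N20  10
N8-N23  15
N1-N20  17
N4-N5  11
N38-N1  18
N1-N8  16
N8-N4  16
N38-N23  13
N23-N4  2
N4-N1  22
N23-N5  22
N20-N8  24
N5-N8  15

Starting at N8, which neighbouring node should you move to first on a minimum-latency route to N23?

N23

Enumerating some paths:
N8 - N23: 15 = 15
N8 - N4 - N23: 16+2 = 18
The minimum is 15 ms via N8 - N23.
So from N8 the first move is to N23.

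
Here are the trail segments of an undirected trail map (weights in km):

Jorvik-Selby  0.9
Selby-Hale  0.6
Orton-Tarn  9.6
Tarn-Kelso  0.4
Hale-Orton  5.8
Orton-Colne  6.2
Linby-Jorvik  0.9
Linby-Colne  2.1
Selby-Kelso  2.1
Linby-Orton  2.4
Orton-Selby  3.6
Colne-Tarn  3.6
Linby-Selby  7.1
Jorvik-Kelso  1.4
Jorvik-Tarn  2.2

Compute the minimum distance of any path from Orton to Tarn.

Settle nodes by increasing distance from Orton:
Orton: 0
Linby: 2.4  (via Orton)
Jorvik: 3.3  (via Linby)
Selby: 3.6  (via Orton)
Hale: 4.2  (via Selby)
Colne: 4.5  (via Linby)
Kelso: 4.7  (via Jorvik)
Tarn: 5.1  (via Kelso)
Shortest route: Orton–Linby–Jorvik–Kelso–Tarn = 5.1 km.

5.1 km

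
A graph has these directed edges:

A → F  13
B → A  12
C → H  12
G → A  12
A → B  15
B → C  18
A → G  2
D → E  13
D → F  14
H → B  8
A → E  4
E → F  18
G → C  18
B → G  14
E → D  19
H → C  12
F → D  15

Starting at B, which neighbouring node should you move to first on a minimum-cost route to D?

A

Compare a few routes:
B–A–F–D: 12+13+15 = 40
B–G–A–E–D: 14+12+4+19 = 49
B–A–E–D: 12+4+19 = 35
B–A–E–F–D: 12+4+18+15 = 49
Cheapest is B–A–E–D at 35.
So from B the first move is to A.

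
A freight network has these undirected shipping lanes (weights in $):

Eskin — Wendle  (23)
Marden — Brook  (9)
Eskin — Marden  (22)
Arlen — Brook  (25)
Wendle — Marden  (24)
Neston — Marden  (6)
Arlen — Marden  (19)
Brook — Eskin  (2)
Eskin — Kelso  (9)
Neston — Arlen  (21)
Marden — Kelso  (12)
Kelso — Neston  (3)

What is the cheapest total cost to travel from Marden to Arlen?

Running Dijkstra from Marden:
Marden: 0
Neston: 6  (via Marden)
Kelso: 9  (via Neston)
Brook: 9  (via Marden)
Eskin: 11  (via Brook)
Arlen: 19  (via Marden)
Shortest route: Marden → Arlen = $19.

$19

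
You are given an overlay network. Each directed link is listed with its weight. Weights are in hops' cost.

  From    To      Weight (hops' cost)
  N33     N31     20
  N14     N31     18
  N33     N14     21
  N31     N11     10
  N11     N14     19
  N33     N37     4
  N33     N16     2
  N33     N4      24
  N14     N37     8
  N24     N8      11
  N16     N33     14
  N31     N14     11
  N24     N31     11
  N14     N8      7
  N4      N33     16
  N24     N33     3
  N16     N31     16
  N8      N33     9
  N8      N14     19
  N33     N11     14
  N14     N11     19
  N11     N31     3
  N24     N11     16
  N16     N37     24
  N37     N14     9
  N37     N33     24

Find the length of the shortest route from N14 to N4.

Compare a few routes:
N14–N8–N33–N4: 7+9+24 = 40
N14–N37–N33–N4: 8+24+24 = 56
The minimum is 40 hops' cost via N14–N8–N33–N4.

40 hops' cost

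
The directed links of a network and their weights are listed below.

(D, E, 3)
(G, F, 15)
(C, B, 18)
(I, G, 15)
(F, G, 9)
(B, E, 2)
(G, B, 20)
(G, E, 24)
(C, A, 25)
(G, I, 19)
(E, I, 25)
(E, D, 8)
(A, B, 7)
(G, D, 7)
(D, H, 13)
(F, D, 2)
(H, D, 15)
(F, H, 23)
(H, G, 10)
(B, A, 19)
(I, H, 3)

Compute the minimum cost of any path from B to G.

33

Candidate routes:
B - E - D - H - G: 2+8+13+10 = 33
B - E - I - H - G: 2+25+3+10 = 40
The minimum is 33 via B - E - D - H - G.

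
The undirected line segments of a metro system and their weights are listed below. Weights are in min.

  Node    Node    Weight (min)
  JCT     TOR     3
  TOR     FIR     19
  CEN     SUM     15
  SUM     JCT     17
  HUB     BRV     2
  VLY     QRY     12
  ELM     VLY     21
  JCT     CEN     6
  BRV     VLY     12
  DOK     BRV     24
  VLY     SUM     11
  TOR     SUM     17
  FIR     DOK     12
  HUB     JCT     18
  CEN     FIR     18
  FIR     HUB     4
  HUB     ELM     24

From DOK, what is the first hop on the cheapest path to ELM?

FIR

Compare a few routes:
DOK–FIR–HUB–ELM: 12+4+24 = 40
DOK–BRV–HUB–ELM: 24+2+24 = 50
Cheapest is DOK–FIR–HUB–ELM at 40 min.
So from DOK the first move is to FIR.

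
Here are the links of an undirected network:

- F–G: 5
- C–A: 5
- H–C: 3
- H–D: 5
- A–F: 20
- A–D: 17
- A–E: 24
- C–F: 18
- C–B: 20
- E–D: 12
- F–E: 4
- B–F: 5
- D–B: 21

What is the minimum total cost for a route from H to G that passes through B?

Best H to B: H–C–B costing 23
Best B to G: B–F–G costing 10
Total via B: 23 + 10 = 33.

33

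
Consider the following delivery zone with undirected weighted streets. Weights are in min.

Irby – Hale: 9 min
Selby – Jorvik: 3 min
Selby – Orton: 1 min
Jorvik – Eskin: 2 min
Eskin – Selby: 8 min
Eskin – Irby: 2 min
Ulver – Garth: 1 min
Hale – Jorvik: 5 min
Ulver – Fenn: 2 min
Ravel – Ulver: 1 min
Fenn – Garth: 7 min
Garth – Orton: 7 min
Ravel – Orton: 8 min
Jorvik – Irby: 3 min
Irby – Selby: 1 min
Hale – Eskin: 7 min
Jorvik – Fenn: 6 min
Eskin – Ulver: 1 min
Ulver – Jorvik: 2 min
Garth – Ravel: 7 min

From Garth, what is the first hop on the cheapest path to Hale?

Ulver

Enumerating some paths:
Garth → Ulver → Eskin → Jorvik → Hale: 1+1+2+5 = 9
Garth → Ulver → Jorvik → Hale: 1+2+5 = 8
Cheapest is Garth → Ulver → Jorvik → Hale at 8 min.
So from Garth the first move is to Ulver.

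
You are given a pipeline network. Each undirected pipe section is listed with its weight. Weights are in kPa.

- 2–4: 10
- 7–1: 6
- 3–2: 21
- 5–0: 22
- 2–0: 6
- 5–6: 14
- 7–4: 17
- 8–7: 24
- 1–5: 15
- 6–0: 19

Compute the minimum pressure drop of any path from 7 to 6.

Compare a few routes:
7 - 1 - 5 - 6: 6+15+14 = 35
7 - 1 - 5 - 0 - 6: 6+15+22+19 = 62
7 - 4 - 2 - 0 - 6: 17+10+6+19 = 52
7 - 4 - 2 - 0 - 5 - 6: 17+10+6+22+14 = 69
Cheapest is 7 - 1 - 5 - 6 at 35 kPa.

35 kPa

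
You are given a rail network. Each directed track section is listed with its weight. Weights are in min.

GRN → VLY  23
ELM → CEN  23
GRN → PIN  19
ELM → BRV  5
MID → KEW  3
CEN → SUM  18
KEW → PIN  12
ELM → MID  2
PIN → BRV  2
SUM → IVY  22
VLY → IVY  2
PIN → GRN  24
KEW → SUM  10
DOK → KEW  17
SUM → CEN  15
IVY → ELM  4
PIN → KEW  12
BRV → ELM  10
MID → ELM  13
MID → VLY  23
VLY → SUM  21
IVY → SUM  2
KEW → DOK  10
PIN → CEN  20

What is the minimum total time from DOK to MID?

43 min

Candidate routes:
DOK - KEW - SUM - IVY - ELM - MID: 17+10+22+4+2 = 55
DOK - KEW - PIN - BRV - ELM - MID: 17+12+2+10+2 = 43
The minimum is 43 min via DOK - KEW - PIN - BRV - ELM - MID.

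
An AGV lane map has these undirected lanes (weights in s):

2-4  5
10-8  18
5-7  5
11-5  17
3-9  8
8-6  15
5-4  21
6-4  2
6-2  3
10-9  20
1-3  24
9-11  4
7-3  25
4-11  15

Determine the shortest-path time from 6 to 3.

Enumerating some paths:
6–4–11–9–3: 2+15+4+8 = 29
6–2–4–11–9–3: 3+5+15+4+8 = 35
Cheapest is 6–4–11–9–3 at 29 s.

29 s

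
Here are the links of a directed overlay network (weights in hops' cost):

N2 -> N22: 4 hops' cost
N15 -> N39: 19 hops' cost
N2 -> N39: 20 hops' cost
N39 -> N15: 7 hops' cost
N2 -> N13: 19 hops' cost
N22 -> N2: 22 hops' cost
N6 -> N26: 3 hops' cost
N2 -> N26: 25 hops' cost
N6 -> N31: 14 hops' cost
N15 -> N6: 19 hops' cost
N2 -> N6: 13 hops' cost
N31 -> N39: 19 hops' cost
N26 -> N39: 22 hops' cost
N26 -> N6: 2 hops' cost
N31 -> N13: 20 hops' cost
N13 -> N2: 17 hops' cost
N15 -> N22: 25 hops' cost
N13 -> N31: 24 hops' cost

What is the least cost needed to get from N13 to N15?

Compare a few routes:
N13 - N2 - N39 - N15: 17+20+7 = 44
N13 - N31 - N39 - N15: 24+19+7 = 50
N13 - N2 - N6 - N31 - N39 - N15: 17+13+14+19+7 = 70
N13 - N2 - N6 - N26 - N39 - N15: 17+13+3+22+7 = 62
Cheapest is N13 - N2 - N39 - N15 at 44 hops' cost.

44 hops' cost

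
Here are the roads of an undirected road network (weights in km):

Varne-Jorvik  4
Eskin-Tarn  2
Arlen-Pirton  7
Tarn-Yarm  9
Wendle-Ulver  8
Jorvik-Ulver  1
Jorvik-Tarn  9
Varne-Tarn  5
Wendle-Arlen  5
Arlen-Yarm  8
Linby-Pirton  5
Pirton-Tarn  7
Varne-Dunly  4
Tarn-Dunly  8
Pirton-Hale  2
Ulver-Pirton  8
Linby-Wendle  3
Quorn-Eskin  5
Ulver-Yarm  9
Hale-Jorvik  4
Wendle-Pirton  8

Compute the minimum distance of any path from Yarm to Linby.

16 km

Settle nodes by increasing distance from Yarm:
Yarm: 0
Arlen: 8  (via Yarm)
Tarn: 9  (via Yarm)
Ulver: 9  (via Yarm)
Jorvik: 10  (via Ulver)
Eskin: 11  (via Tarn)
Wendle: 13  (via Arlen)
Varne: 14  (via Tarn)
Hale: 14  (via Jorvik)
Pirton: 15  (via Arlen)
Quorn: 16  (via Eskin)
Linby: 16  (via Wendle)
Shortest route: Yarm → Arlen → Wendle → Linby = 16 km.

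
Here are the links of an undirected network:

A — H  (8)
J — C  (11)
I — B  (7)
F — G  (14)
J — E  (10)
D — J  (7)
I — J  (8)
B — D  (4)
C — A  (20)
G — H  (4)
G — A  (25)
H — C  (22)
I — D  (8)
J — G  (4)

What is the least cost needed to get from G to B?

Enumerating some paths:
G - J - D - B: 4+7+4 = 15
G - J - I - B: 4+8+7 = 19
G - J - I - D - B: 4+8+8+4 = 24
G - J - D - I - B: 4+7+8+7 = 26
Cheapest is G - J - D - B at 15.

15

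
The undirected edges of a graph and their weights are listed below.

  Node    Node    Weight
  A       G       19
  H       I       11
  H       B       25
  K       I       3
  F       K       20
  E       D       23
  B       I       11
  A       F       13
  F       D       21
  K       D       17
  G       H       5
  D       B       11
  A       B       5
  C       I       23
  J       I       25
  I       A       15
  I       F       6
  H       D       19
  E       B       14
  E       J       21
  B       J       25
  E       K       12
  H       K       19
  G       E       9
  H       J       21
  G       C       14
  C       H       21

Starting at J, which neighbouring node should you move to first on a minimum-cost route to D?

Enumerating some paths:
J–H–D: 21+19 = 40
J–E–D: 21+23 = 44
J–I–K–D: 25+3+17 = 45
J–B–D: 25+11 = 36
Cheapest is J–B–D at 36.
So from J the first move is to B.

B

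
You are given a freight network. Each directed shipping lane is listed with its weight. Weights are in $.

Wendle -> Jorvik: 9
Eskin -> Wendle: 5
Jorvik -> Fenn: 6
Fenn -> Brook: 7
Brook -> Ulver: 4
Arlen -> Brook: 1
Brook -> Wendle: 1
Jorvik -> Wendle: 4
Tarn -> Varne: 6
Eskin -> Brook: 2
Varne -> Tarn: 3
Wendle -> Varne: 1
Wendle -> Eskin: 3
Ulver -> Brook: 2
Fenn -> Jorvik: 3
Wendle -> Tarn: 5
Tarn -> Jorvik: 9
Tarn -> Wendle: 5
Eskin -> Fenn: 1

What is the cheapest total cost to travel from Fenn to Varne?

$8

Enumerating some paths:
Fenn–Brook–Wendle–Varne: 7+1+1 = 9
Fenn–Jorvik–Wendle–Varne: 3+4+1 = 8
Cheapest is Fenn–Jorvik–Wendle–Varne at $8.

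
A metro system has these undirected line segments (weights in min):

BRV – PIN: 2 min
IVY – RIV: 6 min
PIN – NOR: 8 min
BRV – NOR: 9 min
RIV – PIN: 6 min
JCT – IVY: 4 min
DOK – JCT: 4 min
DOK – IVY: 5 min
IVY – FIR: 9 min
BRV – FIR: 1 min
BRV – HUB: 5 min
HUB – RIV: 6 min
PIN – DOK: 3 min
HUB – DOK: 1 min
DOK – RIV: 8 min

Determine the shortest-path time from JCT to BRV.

Compare a few routes:
JCT–DOK–HUB–BRV: 4+1+5 = 10
JCT–IVY–DOK–PIN–BRV: 4+5+3+2 = 14
JCT–DOK–PIN–BRV: 4+3+2 = 9
Cheapest is JCT–DOK–PIN–BRV at 9 min.

9 min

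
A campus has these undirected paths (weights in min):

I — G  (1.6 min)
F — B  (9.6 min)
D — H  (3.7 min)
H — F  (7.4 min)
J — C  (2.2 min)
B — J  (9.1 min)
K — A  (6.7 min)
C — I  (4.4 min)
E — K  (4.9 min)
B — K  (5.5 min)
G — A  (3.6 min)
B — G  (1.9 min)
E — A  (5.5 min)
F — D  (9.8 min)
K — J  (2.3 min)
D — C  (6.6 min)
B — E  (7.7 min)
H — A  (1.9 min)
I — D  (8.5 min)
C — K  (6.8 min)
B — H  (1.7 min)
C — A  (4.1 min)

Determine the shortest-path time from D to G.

7.3 min

Candidate routes:
D → H → A → G: 3.7+1.9+3.6 = 9.2
D → I → G: 8.5+1.6 = 10.1
D → H → B → G: 3.7+1.7+1.9 = 7.3
D → C → I → G: 6.6+4.4+1.6 = 12.6
The minimum is 7.3 min via D → H → B → G.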